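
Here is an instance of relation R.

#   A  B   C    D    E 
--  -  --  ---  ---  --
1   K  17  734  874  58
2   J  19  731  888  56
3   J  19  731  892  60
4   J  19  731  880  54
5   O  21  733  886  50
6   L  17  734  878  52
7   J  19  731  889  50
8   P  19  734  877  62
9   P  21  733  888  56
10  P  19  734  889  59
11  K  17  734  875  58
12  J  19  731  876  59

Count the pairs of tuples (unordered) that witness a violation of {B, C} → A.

3

(B=17, C=734): violating pairs (1,6), (6,11) — 2 pairs.
(B=19, C=731): all 5 rows agree on A — 0 pairs.
(B=21, C=733): violating pairs (5,9) — 1 pair.
(B=19, C=734): all 2 rows agree on A — 0 pairs.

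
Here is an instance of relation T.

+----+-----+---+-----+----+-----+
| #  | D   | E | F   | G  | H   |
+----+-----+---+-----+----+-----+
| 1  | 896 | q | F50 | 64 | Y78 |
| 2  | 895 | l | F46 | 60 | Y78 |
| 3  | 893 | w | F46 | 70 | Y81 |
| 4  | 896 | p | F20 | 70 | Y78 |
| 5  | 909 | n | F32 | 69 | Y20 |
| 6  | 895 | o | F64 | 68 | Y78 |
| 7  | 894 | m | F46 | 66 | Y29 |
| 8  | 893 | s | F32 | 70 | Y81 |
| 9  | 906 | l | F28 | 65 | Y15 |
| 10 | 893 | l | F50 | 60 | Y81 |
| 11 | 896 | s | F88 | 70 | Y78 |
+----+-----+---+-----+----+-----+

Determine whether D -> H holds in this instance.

Yes

D=896: rows 1, 4, 11 → H = Y78, Y78, Y78 ✓
D=895: rows 2, 6 → H = Y78, Y78 ✓
D=893: rows 3, 8, 10 → H = Y81, Y81, Y81 ✓
D=909: row 5 → H = Y20 ✓
D=894: row 7 → H = Y29 ✓
D=906: row 9 → H = Y15 ✓
Every D value is associated with a single H value, so D -> H holds.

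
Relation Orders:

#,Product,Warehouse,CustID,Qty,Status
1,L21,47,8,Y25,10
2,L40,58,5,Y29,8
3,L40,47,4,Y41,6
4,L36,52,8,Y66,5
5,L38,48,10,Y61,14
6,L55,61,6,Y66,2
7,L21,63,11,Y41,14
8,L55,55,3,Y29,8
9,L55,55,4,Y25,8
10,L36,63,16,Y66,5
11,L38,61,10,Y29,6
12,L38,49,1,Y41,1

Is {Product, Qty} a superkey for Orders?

No

Rows 4 and 10 have the same {Product, Qty} value (Product=L36, Qty=Y66) but are distinct tuples, so {Product, Qty} does not determine every attribute — not a superkey.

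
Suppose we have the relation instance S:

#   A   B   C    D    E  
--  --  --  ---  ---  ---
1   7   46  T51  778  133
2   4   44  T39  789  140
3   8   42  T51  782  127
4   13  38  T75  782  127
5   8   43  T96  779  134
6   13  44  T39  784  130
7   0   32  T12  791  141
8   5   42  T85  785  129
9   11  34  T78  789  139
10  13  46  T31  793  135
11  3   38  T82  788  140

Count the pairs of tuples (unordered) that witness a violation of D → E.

D=789: violating pairs (2,9) — 1 pair.
D=782: all 2 rows agree on E — 0 pairs.

1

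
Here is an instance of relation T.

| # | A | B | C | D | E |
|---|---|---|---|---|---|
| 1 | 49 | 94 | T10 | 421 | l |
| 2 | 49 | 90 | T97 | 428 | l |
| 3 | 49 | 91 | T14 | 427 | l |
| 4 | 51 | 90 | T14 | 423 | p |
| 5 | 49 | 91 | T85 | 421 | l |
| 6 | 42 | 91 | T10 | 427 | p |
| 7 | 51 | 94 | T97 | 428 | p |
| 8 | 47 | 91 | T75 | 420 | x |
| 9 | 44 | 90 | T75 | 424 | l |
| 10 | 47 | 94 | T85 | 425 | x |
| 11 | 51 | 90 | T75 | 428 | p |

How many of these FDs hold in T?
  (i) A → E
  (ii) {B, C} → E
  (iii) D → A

1

(i) A → E: every LHS value maps to a single RHS value — holds.
(ii) {B, C} → E: (B=90, C=T75): rows 9, 11 → E takes values {l, p} — violation — fails.
(iii) D → A: D=428: rows 2, 7, 11 → A takes values {49, 51} — violation; D=427: rows 3, 6 → A takes values {49, 42} — violation — fails.
1 of the 3 dependencies holds.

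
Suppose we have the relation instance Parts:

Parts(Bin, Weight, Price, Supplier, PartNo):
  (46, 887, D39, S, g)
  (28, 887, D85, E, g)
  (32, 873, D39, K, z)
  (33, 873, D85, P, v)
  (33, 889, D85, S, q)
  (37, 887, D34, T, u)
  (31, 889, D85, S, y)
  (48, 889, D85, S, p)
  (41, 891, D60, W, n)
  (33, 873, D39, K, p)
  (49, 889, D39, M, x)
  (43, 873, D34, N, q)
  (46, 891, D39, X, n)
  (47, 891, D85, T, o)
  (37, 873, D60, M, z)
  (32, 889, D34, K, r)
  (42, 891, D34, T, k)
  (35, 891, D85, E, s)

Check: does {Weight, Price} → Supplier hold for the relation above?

(Weight=887, Price=D39): 1 row → Supplier = S ✓
(Weight=887, Price=D85): 1 row → Supplier = E ✓
(Weight=873, Price=D39): 2 rows → Supplier = K, K ✓
(Weight=873, Price=D85): 1 row → Supplier = P ✓
(Weight=889, Price=D85): 3 rows → Supplier = S, S, S ✓
(Weight=887, Price=D34): 1 row → Supplier = T ✓
(Weight=891, Price=D60): 1 row → Supplier = W ✓
(Weight=889, Price=D39): 1 row → Supplier = M ✓
(Weight=873, Price=D34): 1 row → Supplier = N ✓
(Weight=891, Price=D39): 1 row → Supplier = X ✓
(Weight=891, Price=D85): 2 rows → Supplier takes values {T, E} — violation
(Weight=873, Price=D60): 1 row → Supplier = M ✓
(Weight=889, Price=D34): 1 row → Supplier = K ✓
(Weight=891, Price=D34): 1 row → Supplier = T ✓
Two rows agree on {Weight, Price} but differ on Supplier, so {Weight, Price} → Supplier does not hold.

No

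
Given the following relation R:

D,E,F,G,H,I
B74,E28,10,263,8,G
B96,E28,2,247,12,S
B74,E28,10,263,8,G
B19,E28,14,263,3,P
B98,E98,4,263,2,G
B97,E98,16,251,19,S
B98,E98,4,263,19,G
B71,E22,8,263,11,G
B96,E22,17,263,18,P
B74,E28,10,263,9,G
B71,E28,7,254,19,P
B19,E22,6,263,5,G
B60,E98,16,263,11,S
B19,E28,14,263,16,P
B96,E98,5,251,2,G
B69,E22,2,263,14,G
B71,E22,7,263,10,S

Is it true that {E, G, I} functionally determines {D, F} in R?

(E=E28, G=263, I=G): 3 rows → {D,F} = (B74, 10), (B74, 10), (B74, 10) ✓
(E=E28, G=247, I=S): 1 row → {D,F} = (B96, 2) ✓
(E=E28, G=263, I=P): 2 rows → {D,F} = (B19, 14), (B19, 14) ✓
(E=E98, G=263, I=G): 2 rows → {D,F} = (B98, 4), (B98, 4) ✓
(E=E98, G=251, I=S): 1 row → {D,F} = (B97, 16) ✓
(E=E22, G=263, I=G): 3 rows → {D,F} takes values {(B71, 8), (B19, 6), (B69, 2)} — violation
(E=E22, G=263, I=P): 1 row → {D,F} = (B96, 17) ✓
(E=E28, G=254, I=P): 1 row → {D,F} = (B71, 7) ✓
(E=E98, G=263, I=S): 1 row → {D,F} = (B60, 16) ✓
(E=E98, G=251, I=G): 1 row → {D,F} = (B96, 5) ✓
(E=E22, G=263, I=S): 1 row → {D,F} = (B71, 7) ✓
Two rows agree on {E, G, I} but differ on {D, F}, so {E, G, I} -> {D, F} does not hold.

No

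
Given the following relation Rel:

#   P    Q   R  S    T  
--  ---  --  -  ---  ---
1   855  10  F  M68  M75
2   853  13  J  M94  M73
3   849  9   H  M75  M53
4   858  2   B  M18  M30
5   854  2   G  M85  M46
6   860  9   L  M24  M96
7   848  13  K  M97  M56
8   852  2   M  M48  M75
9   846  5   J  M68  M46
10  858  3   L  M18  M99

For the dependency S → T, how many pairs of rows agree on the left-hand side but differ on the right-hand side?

S=M68: violating pairs (1,9) — 1 pair.
S=M18: violating pairs (4,10) — 1 pair.

2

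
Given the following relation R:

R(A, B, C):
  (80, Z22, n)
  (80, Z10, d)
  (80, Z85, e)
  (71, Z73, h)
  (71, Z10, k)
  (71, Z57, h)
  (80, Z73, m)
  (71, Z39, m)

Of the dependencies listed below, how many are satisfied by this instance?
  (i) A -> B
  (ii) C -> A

(i) A -> B: A=80: 4 rows → B takes values {Z22, Z10, Z85, Z73} — violation; A=71: 4 rows → B takes values {Z73, Z10, Z57, Z39} — violation — fails.
(ii) C -> A: C=m: 2 rows → A takes values {80, 71} — violation — fails.
None of the 2 dependencies hold.

0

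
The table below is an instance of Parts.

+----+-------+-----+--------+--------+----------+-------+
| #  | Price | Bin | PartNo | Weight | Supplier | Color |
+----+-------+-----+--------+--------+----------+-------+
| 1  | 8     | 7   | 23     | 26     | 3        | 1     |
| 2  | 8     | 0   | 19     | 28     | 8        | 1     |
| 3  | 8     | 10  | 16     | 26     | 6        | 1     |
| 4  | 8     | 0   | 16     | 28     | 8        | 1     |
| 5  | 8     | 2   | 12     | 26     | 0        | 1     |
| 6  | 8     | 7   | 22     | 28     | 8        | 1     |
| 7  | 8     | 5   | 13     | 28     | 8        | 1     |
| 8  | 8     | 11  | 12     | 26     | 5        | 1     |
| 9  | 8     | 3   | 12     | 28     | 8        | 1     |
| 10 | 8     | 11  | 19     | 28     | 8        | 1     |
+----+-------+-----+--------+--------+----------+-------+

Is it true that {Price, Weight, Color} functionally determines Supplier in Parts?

(Price=8, Weight=26, Color=1): rows 1, 3, 5, 8 → Supplier takes values {3, 6, 0, 5} — violation
(Price=8, Weight=28, Color=1): rows 2, 4, 6, 7, 9, 10 → Supplier = 8, 8, 8, 8, 8, 8 ✓
Two rows agree on {Price, Weight, Color} but differ on Supplier, so {Price, Weight, Color} -> Supplier does not hold.

No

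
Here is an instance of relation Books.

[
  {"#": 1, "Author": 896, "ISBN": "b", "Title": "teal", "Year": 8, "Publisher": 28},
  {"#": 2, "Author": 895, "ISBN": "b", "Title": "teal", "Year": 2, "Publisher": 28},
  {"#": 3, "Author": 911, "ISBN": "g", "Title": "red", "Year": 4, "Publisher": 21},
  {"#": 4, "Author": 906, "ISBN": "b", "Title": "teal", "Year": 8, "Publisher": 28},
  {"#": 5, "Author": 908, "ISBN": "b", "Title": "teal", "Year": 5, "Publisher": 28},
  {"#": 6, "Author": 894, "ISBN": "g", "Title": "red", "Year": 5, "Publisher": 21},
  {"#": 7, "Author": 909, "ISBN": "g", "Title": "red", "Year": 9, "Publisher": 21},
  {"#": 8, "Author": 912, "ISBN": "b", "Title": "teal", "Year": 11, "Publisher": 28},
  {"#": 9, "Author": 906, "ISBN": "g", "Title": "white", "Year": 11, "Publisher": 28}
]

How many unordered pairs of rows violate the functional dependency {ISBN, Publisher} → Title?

0

(ISBN=b, Publisher=28): all 5 rows agree on Title — 0 pairs.
(ISBN=g, Publisher=21): all 3 rows agree on Title — 0 pairs.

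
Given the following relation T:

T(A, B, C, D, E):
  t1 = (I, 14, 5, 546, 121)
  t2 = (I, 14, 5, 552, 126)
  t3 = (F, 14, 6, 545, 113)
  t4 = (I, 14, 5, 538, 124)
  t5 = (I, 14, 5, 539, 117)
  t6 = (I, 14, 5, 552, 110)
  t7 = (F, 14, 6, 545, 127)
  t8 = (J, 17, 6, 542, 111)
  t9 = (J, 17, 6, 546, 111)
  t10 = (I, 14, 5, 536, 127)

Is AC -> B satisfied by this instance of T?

(A=I, C=5): rows 1, 2, 4, 5, 6, 10 → B = 14, 14, 14, 14, 14, 14 ✓
(A=F, C=6): rows 3, 7 → B = 14, 14 ✓
(A=J, C=6): rows 8, 9 → B = 17, 17 ✓
Every AC value is associated with a single B value, so AC -> B holds.

Yes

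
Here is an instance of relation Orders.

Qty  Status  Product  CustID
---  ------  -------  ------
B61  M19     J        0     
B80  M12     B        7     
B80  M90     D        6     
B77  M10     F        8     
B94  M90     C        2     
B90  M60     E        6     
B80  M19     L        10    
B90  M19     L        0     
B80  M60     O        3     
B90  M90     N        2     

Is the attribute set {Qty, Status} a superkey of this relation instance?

All 10 rows have distinct {Qty, Status} values, so {Qty, Status} → (all attributes) holds and {Qty, Status} is a superkey.

Yes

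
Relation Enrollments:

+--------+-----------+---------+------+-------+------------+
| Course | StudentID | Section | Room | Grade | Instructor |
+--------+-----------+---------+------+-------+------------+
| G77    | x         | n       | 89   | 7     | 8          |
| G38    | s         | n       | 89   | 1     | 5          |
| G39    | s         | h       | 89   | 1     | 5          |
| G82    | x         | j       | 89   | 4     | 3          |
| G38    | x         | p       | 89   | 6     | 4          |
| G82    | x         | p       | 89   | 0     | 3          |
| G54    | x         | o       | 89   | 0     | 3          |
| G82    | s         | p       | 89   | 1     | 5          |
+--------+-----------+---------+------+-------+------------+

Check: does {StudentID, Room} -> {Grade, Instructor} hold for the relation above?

No

(StudentID=x, Room=89): 5 rows → {Grade,Instructor} takes values {(7, 8), (4, 3), (6, 4), (0, 3)} — violation
(StudentID=s, Room=89): 3 rows → {Grade,Instructor} = (1, 5), (1, 5), (1, 5) ✓
Two rows agree on {StudentID, Room} but differ on {Grade, Instructor}, so {StudentID, Room} -> {Grade, Instructor} does not hold.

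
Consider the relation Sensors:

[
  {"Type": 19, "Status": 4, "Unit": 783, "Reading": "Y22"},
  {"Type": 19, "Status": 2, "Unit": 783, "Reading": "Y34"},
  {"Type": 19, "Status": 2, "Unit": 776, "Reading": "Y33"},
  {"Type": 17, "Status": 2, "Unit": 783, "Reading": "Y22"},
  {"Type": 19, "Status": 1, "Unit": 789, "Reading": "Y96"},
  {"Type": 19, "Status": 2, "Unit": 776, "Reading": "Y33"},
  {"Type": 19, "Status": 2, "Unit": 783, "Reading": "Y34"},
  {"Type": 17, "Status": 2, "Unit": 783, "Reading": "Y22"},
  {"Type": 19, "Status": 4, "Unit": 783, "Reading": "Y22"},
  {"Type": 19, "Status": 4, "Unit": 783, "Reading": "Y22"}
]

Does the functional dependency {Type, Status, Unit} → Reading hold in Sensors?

Yes

(Type=19, Status=4, Unit=783): 3 rows → Reading = Y22, Y22, Y22 ✓
(Type=19, Status=2, Unit=783): 2 rows → Reading = Y34, Y34 ✓
(Type=19, Status=2, Unit=776): 2 rows → Reading = Y33, Y33 ✓
(Type=17, Status=2, Unit=783): 2 rows → Reading = Y22, Y22 ✓
(Type=19, Status=1, Unit=789): 1 row → Reading = Y96 ✓
Every {Type, Status, Unit} value is associated with a single Reading value, so {Type, Status, Unit} → Reading holds.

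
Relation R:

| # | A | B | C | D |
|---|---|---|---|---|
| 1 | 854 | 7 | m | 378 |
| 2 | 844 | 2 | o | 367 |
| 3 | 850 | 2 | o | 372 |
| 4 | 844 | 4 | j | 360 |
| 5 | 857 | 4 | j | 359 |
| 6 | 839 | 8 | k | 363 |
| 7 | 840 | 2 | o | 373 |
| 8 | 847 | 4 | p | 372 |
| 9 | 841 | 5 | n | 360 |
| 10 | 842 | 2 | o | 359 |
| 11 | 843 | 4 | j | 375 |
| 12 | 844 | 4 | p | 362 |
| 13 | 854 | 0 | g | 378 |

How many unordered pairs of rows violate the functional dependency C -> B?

0

C=o: all 4 rows agree on B — 0 pairs.
C=j: all 3 rows agree on B — 0 pairs.
C=p: all 2 rows agree on B — 0 pairs.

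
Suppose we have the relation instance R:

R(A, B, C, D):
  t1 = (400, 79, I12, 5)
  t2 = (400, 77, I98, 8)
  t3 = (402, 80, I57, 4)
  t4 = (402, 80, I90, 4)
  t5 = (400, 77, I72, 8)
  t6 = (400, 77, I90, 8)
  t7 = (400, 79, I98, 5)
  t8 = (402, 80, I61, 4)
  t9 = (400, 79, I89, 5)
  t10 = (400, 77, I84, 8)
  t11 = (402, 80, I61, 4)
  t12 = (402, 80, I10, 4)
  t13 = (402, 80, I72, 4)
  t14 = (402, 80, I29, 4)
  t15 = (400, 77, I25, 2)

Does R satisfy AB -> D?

(A=400, B=79): rows 1, 7, 9 → D = 5, 5, 5 ✓
(A=400, B=77): rows 2, 5, 6, 10, 15 → D takes values {8, 2} — violation
(A=402, B=80): rows 3, 4, 8, 11, 12, 13, 14 → D = 4, 4, 4, 4, 4, 4, 4 ✓
Two rows agree on AB but differ on D, so AB -> D does not hold.

No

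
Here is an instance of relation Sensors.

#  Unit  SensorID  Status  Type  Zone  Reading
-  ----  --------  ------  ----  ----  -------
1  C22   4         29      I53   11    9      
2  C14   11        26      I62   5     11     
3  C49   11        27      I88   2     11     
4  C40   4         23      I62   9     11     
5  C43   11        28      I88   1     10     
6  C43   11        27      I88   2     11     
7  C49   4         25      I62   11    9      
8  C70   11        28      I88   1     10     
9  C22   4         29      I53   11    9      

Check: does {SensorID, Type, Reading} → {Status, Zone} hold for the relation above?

(SensorID=4, Type=I53, Reading=9): rows 1, 9 → {Status,Zone} = (29, 11), (29, 11) ✓
(SensorID=11, Type=I62, Reading=11): row 2 → {Status,Zone} = (26, 5) ✓
(SensorID=11, Type=I88, Reading=11): rows 3, 6 → {Status,Zone} = (27, 2), (27, 2) ✓
(SensorID=4, Type=I62, Reading=11): row 4 → {Status,Zone} = (23, 9) ✓
(SensorID=11, Type=I88, Reading=10): rows 5, 8 → {Status,Zone} = (28, 1), (28, 1) ✓
(SensorID=4, Type=I62, Reading=9): row 7 → {Status,Zone} = (25, 11) ✓
Every {SensorID, Type, Reading} value is associated with a single {Status, Zone} value, so {SensorID, Type, Reading} → {Status, Zone} holds.

Yes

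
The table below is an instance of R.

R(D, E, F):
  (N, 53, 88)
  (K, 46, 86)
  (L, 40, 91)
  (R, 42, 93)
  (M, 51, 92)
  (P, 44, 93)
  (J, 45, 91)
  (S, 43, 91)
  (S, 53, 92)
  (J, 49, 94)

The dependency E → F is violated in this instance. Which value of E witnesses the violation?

E=53: 2 rows → F takes values {88, 92} — violation
E=46: 1 row → F = 86 ✓
E=40: 1 row → F = 91 ✓
E=42: 1 row → F = 93 ✓
E=51: 1 row → F = 92 ✓
E=44: 1 row → F = 93 ✓
E=45: 1 row → F = 91 ✓
E=43: 1 row → F = 91 ✓
E=49: 1 row → F = 94 ✓
The only E value with inconsistent F is E=53.

53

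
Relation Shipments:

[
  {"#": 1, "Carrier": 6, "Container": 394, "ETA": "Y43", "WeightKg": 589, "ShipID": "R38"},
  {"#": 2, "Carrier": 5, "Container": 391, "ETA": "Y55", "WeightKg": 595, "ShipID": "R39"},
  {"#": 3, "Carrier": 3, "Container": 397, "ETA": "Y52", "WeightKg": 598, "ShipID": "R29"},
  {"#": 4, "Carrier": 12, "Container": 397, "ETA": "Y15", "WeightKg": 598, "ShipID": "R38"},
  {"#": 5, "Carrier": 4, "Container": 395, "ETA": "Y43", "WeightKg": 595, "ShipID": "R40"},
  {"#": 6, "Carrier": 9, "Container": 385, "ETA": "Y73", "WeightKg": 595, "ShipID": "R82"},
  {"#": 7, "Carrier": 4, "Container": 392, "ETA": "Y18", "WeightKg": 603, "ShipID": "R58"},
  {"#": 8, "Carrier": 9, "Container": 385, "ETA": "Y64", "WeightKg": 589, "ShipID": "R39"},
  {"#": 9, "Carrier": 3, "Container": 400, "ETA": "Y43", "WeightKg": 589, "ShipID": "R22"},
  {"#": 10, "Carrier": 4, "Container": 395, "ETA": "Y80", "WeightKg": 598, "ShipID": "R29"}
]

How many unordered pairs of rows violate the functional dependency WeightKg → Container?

WeightKg=589: violating pairs (1,8), (1,9), (8,9) — 3 pairs.
WeightKg=595: violating pairs (2,5), (2,6), (5,6) — 3 pairs.
WeightKg=598: violating pairs (3,10), (4,10) — 2 pairs.

8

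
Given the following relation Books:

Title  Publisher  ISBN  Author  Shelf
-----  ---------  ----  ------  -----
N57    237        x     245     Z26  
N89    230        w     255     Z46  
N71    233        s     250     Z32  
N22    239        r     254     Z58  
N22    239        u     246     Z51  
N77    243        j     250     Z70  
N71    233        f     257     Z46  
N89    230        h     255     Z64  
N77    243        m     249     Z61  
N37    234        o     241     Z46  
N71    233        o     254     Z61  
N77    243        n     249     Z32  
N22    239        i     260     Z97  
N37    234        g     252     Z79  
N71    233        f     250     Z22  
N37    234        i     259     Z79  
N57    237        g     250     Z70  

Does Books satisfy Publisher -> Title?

Yes

Publisher=237: 2 rows → Title = N57, N57 ✓
Publisher=230: 2 rows → Title = N89, N89 ✓
Publisher=233: 4 rows → Title = N71, N71, N71, N71 ✓
Publisher=239: 3 rows → Title = N22, N22, N22 ✓
Publisher=243: 3 rows → Title = N77, N77, N77 ✓
Publisher=234: 3 rows → Title = N37, N37, N37 ✓
Every Publisher value is associated with a single Title value, so Publisher -> Title holds.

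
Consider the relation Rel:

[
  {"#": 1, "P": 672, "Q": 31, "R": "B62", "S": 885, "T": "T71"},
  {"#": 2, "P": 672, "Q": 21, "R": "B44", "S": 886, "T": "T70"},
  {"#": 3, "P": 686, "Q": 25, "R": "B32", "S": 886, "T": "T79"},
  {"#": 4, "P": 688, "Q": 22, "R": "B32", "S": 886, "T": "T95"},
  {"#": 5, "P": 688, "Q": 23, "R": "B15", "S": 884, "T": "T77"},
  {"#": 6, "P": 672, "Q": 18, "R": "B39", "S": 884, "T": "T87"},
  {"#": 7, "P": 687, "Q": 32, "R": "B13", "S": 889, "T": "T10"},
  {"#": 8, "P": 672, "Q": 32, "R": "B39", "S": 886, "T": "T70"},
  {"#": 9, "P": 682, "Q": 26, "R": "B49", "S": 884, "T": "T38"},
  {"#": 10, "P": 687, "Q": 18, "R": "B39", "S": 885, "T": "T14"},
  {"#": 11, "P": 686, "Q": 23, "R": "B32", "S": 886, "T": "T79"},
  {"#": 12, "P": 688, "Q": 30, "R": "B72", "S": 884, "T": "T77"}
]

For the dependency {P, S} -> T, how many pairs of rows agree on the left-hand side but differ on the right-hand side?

0

(P=672, S=886): all 2 rows agree on T — 0 pairs.
(P=686, S=886): all 2 rows agree on T — 0 pairs.
(P=688, S=884): all 2 rows agree on T — 0 pairs.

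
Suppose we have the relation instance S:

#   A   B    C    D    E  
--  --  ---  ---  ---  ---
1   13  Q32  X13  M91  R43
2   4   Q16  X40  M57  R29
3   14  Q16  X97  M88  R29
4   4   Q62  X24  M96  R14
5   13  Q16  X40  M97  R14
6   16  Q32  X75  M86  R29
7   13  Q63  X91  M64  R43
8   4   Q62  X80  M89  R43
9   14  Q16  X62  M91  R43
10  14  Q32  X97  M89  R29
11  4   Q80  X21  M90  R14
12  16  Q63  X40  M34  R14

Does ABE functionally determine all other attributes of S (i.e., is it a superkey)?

Yes

All 12 rows have distinct ABE values, so ABE → (all attributes) holds and ABE is a superkey.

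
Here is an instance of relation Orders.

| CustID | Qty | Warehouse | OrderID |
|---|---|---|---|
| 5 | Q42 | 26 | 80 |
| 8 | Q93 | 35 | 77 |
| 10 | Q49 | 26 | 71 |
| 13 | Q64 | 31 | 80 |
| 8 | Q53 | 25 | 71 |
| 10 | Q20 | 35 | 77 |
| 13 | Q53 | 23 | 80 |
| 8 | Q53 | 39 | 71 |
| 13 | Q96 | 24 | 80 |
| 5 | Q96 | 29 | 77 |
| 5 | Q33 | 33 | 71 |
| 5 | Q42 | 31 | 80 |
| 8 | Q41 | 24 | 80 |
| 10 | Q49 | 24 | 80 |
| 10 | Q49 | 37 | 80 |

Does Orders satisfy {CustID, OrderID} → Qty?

No

(CustID=5, OrderID=80): 2 rows → Qty = Q42, Q42 ✓
(CustID=8, OrderID=77): 1 row → Qty = Q93 ✓
(CustID=10, OrderID=71): 1 row → Qty = Q49 ✓
(CustID=13, OrderID=80): 3 rows → Qty takes values {Q64, Q53, Q96} — violation
(CustID=8, OrderID=71): 2 rows → Qty = Q53, Q53 ✓
(CustID=10, OrderID=77): 1 row → Qty = Q20 ✓
(CustID=5, OrderID=77): 1 row → Qty = Q96 ✓
(CustID=5, OrderID=71): 1 row → Qty = Q33 ✓
(CustID=8, OrderID=80): 1 row → Qty = Q41 ✓
(CustID=10, OrderID=80): 2 rows → Qty = Q49, Q49 ✓
Two rows agree on {CustID, OrderID} but differ on Qty, so {CustID, OrderID} → Qty does not hold.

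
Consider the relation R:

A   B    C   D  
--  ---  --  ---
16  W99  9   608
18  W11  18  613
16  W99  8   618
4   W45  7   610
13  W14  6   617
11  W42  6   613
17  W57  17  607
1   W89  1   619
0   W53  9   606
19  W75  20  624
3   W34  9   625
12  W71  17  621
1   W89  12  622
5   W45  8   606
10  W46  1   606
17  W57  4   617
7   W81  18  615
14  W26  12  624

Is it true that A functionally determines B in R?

Yes

A=16: 2 rows → B = W99, W99 ✓
A=18: 1 row → B = W11 ✓
A=4: 1 row → B = W45 ✓
A=13: 1 row → B = W14 ✓
A=11: 1 row → B = W42 ✓
A=17: 2 rows → B = W57, W57 ✓
A=1: 2 rows → B = W89, W89 ✓
A=0: 1 row → B = W53 ✓
A=19: 1 row → B = W75 ✓
A=3: 1 row → B = W34 ✓
A=12: 1 row → B = W71 ✓
A=5: 1 row → B = W45 ✓
A=10: 1 row → B = W46 ✓
A=7: 1 row → B = W81 ✓
A=14: 1 row → B = W26 ✓
Every A value is associated with a single B value, so A → B holds.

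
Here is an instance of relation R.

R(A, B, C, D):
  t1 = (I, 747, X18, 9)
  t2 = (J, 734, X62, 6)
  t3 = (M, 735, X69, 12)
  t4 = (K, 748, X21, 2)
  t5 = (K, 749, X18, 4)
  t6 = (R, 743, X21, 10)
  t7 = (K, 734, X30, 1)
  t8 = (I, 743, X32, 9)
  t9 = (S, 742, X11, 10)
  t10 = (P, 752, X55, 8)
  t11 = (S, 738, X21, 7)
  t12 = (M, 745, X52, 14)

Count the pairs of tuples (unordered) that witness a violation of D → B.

D=9: violating pairs (1,8) — 1 pair.
D=10: violating pairs (6,9) — 1 pair.

2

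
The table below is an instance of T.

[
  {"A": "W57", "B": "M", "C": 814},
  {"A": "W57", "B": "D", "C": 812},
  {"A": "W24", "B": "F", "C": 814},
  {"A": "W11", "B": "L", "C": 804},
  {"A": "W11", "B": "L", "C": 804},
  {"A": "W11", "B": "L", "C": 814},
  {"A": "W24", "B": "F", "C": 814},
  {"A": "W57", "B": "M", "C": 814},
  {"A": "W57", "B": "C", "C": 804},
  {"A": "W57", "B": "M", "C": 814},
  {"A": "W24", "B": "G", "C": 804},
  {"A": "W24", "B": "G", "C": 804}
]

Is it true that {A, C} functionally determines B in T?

(A=W57, C=814): 3 rows → B = M, M, M ✓
(A=W57, C=812): 1 row → B = D ✓
(A=W24, C=814): 2 rows → B = F, F ✓
(A=W11, C=804): 2 rows → B = L, L ✓
(A=W11, C=814): 1 row → B = L ✓
(A=W57, C=804): 1 row → B = C ✓
(A=W24, C=804): 2 rows → B = G, G ✓
Every {A, C} value is associated with a single B value, so {A, C} → B holds.

Yes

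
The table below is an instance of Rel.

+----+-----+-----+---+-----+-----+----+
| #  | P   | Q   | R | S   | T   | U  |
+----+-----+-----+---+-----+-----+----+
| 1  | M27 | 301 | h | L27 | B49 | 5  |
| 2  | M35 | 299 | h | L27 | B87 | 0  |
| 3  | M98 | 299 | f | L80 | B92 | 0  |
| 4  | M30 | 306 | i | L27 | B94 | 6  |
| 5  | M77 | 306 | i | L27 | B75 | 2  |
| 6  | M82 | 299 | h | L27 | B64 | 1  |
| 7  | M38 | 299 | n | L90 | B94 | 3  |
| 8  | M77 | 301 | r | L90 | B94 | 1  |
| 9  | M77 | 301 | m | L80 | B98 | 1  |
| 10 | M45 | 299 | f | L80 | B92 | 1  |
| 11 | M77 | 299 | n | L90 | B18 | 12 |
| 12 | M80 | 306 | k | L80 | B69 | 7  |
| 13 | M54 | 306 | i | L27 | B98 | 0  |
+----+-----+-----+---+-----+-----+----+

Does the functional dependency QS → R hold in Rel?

Yes

(Q=301, S=L27): row 1 → R = h ✓
(Q=299, S=L27): rows 2, 6 → R = h, h ✓
(Q=299, S=L80): rows 3, 10 → R = f, f ✓
(Q=306, S=L27): rows 4, 5, 13 → R = i, i, i ✓
(Q=299, S=L90): rows 7, 11 → R = n, n ✓
(Q=301, S=L90): row 8 → R = r ✓
(Q=301, S=L80): row 9 → R = m ✓
(Q=306, S=L80): row 12 → R = k ✓
Every QS value is associated with a single R value, so QS → R holds.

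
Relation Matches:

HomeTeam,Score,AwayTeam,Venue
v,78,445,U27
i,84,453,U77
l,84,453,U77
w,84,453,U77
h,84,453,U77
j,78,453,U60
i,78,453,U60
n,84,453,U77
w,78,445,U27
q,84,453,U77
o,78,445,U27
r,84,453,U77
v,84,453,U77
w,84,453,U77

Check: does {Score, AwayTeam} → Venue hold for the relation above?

(Score=78, AwayTeam=445): 3 rows → Venue = U27, U27, U27 ✓
(Score=84, AwayTeam=453): 9 rows → Venue = U77, U77, U77, U77, U77, U77, U77, U77, U77 ✓
(Score=78, AwayTeam=453): 2 rows → Venue = U60, U60 ✓
Every {Score, AwayTeam} value is associated with a single Venue value, so {Score, AwayTeam} → Venue holds.

Yes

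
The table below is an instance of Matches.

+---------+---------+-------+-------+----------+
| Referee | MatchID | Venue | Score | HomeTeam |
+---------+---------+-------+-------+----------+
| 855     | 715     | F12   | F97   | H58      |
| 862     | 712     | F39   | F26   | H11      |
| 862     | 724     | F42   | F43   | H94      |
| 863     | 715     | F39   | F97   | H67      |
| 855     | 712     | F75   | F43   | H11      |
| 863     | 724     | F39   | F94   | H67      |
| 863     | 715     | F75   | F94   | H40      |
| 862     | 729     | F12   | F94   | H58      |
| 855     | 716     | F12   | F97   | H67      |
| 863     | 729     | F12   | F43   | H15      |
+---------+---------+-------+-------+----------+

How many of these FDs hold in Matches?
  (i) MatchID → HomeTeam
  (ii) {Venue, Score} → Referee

(i) MatchID → HomeTeam: MatchID=715: 3 rows → HomeTeam takes values {H58, H67, H40} — violation; MatchID=724: 2 rows → HomeTeam takes values {H94, H67} — violation; MatchID=729: 2 rows → HomeTeam takes values {H58, H15} — violation — fails.
(ii) {Venue, Score} → Referee: every LHS value maps to a single RHS value — holds.
1 of the 2 dependencies holds.

1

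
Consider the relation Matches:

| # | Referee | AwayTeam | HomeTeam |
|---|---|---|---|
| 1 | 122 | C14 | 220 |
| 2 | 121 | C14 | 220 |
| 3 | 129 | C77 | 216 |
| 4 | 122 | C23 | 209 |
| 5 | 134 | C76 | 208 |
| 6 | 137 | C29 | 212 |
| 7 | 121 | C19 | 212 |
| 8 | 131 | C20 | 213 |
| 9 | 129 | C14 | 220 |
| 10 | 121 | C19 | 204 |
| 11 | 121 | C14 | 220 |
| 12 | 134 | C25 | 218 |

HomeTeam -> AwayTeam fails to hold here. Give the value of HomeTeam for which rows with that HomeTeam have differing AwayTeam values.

212

HomeTeam=220: rows 1, 2, 9, 11 → AwayTeam = C14, C14, C14, C14 ✓
HomeTeam=216: row 3 → AwayTeam = C77 ✓
HomeTeam=209: row 4 → AwayTeam = C23 ✓
HomeTeam=208: row 5 → AwayTeam = C76 ✓
HomeTeam=212: rows 6, 7 → AwayTeam takes values {C29, C19} — violation
HomeTeam=213: row 8 → AwayTeam = C20 ✓
HomeTeam=204: row 10 → AwayTeam = C19 ✓
HomeTeam=218: row 12 → AwayTeam = C25 ✓
The only HomeTeam value with inconsistent AwayTeam is HomeTeam=212.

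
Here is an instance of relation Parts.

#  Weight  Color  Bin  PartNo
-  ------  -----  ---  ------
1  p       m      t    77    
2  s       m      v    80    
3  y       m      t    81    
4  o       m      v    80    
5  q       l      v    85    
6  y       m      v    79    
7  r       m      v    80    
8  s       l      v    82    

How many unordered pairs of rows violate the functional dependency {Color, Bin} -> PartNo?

5

(Color=m, Bin=t): violating pairs (1,3) — 1 pair.
(Color=m, Bin=v): violating pairs (2,6), (4,6), (6,7) — 3 pairs.
(Color=l, Bin=v): violating pairs (5,8) — 1 pair.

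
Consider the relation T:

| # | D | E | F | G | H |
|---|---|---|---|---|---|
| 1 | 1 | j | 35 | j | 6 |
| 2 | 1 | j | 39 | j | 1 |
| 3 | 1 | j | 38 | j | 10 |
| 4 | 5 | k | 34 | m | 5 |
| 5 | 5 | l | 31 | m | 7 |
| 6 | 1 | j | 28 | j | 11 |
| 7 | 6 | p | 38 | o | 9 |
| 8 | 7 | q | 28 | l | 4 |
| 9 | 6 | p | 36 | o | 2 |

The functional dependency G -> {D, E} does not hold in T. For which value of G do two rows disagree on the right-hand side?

m

G=j: rows 1, 2, 3, 6 → {D,E} = (1, j), (1, j), (1, j), (1, j) ✓
G=m: rows 4, 5 → {D,E} takes values {(5, k), (5, l)} — violation
G=o: rows 7, 9 → {D,E} = (6, p), (6, p) ✓
G=l: row 8 → {D,E} = (7, q) ✓
The only G value with inconsistent RHS is G=m.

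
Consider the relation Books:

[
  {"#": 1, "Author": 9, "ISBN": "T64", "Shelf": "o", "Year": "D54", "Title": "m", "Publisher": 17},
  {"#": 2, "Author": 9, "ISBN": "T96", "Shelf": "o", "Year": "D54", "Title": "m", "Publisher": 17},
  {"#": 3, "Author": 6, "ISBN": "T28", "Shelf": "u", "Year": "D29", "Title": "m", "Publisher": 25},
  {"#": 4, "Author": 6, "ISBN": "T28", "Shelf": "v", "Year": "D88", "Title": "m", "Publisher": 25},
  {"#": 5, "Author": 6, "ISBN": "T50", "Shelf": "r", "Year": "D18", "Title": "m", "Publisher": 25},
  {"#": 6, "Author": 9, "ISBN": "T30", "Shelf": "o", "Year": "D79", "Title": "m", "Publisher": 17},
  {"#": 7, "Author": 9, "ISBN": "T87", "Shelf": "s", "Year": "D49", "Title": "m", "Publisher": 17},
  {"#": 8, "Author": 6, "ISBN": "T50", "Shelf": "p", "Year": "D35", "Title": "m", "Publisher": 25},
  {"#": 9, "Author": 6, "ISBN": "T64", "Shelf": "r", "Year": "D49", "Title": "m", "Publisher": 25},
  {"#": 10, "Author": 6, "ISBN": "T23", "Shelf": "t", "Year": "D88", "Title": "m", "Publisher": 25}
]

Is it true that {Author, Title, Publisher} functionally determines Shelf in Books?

(Author=9, Title=m, Publisher=17): rows 1, 2, 6, 7 → Shelf takes values {o, s} — violation
(Author=6, Title=m, Publisher=25): rows 3, 4, 5, 8, 9, 10 → Shelf takes values {u, v, r, p, t} — violation
Two rows agree on {Author, Title, Publisher} but differ on Shelf, so {Author, Title, Publisher} -> Shelf does not hold.

No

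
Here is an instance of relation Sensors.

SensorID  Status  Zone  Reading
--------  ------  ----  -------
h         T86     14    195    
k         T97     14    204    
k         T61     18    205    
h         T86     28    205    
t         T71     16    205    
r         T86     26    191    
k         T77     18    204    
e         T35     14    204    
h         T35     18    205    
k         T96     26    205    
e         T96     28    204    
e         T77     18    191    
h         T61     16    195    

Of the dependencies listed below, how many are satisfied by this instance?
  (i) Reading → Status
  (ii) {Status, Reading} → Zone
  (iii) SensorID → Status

(i) Reading → Status: Reading=195: 2 rows → Status takes values {T86, T61} — violation; Reading=204: 4 rows → Status takes values {T97, T77, T35, T96} — violation; Reading=205: 5 rows → Status takes values {T61, T86, T71, T35, T96} — violation; Reading=191: 2 rows → Status takes values {T86, T77} — violation — fails.
(ii) {Status, Reading} → Zone: every LHS value maps to a single RHS value — holds.
(iii) SensorID → Status: SensorID=h: 4 rows → Status takes values {T86, T35, T61} — violation; SensorID=k: 4 rows → Status takes values {T97, T61, T77, T96} — violation; SensorID=e: 3 rows → Status takes values {T35, T96, T77} — violation — fails.
1 of the 3 dependencies holds.

1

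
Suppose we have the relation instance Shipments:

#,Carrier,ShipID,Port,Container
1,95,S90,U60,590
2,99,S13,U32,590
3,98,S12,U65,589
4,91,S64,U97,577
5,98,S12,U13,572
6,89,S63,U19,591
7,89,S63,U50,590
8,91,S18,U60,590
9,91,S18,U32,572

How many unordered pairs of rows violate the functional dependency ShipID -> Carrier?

0

ShipID=S12: all 2 rows agree on Carrier — 0 pairs.
ShipID=S63: all 2 rows agree on Carrier — 0 pairs.
ShipID=S18: all 2 rows agree on Carrier — 0 pairs.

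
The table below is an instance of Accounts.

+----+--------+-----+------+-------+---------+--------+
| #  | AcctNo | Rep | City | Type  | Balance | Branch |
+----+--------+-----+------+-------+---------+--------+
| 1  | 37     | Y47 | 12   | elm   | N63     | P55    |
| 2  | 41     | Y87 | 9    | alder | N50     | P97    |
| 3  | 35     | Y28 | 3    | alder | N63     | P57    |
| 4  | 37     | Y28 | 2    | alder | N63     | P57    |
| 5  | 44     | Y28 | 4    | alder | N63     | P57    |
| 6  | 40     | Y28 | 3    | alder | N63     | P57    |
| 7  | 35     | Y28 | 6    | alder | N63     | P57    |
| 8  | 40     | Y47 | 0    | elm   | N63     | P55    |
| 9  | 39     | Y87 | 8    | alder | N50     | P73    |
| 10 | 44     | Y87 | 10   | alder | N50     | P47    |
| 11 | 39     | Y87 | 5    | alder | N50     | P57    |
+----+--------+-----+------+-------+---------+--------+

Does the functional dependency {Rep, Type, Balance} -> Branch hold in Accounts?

(Rep=Y47, Type=elm, Balance=N63): rows 1, 8 → Branch = P55, P55 ✓
(Rep=Y87, Type=alder, Balance=N50): rows 2, 9, 10, 11 → Branch takes values {P97, P73, P47, P57} — violation
(Rep=Y28, Type=alder, Balance=N63): rows 3, 4, 5, 6, 7 → Branch = P57, P57, P57, P57, P57 ✓
Two rows agree on {Rep, Type, Balance} but differ on Branch, so {Rep, Type, Balance} -> Branch does not hold.

No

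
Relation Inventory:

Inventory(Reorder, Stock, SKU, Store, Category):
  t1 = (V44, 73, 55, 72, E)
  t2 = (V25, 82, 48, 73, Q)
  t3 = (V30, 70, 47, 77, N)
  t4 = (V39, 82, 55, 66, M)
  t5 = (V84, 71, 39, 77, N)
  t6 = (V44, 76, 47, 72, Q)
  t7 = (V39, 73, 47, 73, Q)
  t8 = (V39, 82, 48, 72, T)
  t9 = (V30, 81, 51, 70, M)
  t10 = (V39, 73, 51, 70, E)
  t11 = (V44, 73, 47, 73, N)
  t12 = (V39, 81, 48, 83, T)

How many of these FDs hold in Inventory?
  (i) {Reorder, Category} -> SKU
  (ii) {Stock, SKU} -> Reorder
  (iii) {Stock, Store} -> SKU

2

(i) {Reorder, Category} -> SKU: every LHS value maps to a single RHS value — holds.
(ii) {Stock, SKU} -> Reorder: (Stock=82, SKU=48): rows 2, 8 → Reorder takes values {V25, V39} — violation; (Stock=73, SKU=47): rows 7, 11 → Reorder takes values {V39, V44} — violation — fails.
(iii) {Stock, Store} -> SKU: every LHS value maps to a single RHS value — holds.
2 of the 3 dependencies hold.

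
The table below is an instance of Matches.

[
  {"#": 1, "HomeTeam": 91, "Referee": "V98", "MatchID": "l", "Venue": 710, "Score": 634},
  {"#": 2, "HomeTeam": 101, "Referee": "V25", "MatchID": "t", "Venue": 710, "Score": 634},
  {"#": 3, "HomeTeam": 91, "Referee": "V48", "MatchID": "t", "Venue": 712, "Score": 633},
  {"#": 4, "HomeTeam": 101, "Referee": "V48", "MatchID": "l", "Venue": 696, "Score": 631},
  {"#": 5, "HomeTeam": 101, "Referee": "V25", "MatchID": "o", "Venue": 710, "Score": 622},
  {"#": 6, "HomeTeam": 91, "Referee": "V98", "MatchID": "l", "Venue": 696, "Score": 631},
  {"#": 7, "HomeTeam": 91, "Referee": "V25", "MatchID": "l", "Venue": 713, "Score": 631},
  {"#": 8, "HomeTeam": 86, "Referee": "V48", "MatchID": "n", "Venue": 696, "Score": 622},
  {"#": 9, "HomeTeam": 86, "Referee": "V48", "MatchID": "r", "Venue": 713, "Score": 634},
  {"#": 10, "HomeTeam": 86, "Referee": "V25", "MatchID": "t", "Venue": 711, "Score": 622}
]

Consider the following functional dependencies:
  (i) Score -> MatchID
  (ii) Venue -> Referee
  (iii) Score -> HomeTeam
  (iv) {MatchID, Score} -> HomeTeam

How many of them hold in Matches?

(i) Score -> MatchID: Score=634: rows 1, 2, 9 → MatchID takes values {l, t, r} — violation; Score=622: rows 5, 8, 10 → MatchID takes values {o, n, t} — violation — fails.
(ii) Venue -> Referee: Venue=710: rows 1, 2, 5 → Referee takes values {V98, V25} — violation; Venue=696: rows 4, 6, 8 → Referee takes values {V48, V98} — violation; Venue=713: rows 7, 9 → Referee takes values {V25, V48} — violation — fails.
(iii) Score -> HomeTeam: Score=634: rows 1, 2, 9 → HomeTeam takes values {91, 101, 86} — violation; Score=631: rows 4, 6, 7 → HomeTeam takes values {101, 91} — violation; Score=622: rows 5, 8, 10 → HomeTeam takes values {101, 86} — violation — fails.
(iv) {MatchID, Score} -> HomeTeam: (MatchID=l, Score=631): rows 4, 6, 7 → HomeTeam takes values {101, 91} — violation — fails.
None of the 4 dependencies hold.

0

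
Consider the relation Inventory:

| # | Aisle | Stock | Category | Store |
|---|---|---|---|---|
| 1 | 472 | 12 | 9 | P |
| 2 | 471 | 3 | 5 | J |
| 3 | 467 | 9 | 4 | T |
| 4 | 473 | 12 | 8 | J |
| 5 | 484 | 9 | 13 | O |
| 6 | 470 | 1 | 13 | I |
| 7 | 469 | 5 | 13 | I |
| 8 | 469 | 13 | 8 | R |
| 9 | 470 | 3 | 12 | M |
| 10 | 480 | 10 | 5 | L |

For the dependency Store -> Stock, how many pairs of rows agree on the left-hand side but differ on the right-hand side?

2

Store=J: violating pairs (2,4) — 1 pair.
Store=I: violating pairs (6,7) — 1 pair.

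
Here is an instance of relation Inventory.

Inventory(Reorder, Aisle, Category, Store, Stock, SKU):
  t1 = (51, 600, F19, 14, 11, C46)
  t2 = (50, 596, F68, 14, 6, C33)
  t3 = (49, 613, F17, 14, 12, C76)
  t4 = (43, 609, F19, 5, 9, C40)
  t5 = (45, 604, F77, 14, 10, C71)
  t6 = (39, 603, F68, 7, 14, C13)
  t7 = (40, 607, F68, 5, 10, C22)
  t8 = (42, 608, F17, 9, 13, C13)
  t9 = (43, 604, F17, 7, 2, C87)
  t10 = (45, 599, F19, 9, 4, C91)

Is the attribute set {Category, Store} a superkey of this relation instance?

Yes

All 10 rows have distinct {Category, Store} values, so {Category, Store} → (all attributes) holds and {Category, Store} is a superkey.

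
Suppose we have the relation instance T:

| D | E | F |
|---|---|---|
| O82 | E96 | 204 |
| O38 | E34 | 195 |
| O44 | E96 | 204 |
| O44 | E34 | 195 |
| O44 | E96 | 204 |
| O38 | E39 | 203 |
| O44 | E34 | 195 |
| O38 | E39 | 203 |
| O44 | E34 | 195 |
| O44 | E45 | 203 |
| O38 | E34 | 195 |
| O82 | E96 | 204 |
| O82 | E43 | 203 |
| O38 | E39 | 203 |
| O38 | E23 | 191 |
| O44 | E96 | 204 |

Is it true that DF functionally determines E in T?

(D=O82, F=204): 2 rows → E = E96, E96 ✓
(D=O38, F=195): 2 rows → E = E34, E34 ✓
(D=O44, F=204): 3 rows → E = E96, E96, E96 ✓
(D=O44, F=195): 3 rows → E = E34, E34, E34 ✓
(D=O38, F=203): 3 rows → E = E39, E39, E39 ✓
(D=O44, F=203): 1 row → E = E45 ✓
(D=O82, F=203): 1 row → E = E43 ✓
(D=O38, F=191): 1 row → E = E23 ✓
Every DF value is associated with a single E value, so DF → E holds.

Yes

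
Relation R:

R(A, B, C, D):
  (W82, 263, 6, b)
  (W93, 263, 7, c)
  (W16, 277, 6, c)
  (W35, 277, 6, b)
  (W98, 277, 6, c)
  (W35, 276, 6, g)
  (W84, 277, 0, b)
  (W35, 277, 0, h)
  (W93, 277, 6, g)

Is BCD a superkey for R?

No

Two distinct rows share (B=277, C=6, D=c), so BCD does not determine every attribute — not a superkey.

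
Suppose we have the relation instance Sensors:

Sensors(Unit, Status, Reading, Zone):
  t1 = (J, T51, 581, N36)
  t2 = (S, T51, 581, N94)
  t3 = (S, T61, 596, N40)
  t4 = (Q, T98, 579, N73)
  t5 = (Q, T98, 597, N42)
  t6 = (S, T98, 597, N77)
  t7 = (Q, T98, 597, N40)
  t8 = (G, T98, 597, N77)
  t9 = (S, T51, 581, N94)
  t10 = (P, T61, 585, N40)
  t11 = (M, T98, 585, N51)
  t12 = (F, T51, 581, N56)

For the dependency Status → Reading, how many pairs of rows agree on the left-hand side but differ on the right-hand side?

10

Status=T51: all 4 rows agree on Reading — 0 pairs.
Status=T61: violating pairs (3,10) — 1 pair.
Status=T98: violating pairs (4,5), (4,6), (4,7), (4,8), (4,11), (5,11), (6,11), (7,11), (8,11) — 9 pairs.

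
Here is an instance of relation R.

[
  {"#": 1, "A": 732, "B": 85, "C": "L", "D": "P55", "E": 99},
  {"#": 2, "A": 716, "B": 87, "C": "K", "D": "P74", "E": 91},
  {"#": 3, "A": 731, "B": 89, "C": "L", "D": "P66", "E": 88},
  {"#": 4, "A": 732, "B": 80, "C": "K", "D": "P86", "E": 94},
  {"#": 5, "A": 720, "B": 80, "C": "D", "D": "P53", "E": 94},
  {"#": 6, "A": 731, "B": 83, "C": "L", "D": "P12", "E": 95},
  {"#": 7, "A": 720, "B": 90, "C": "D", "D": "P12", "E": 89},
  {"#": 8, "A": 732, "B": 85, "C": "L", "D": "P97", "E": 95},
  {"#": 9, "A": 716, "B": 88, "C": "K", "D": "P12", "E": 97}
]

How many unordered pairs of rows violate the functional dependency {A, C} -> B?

3

(A=732, C=L): all 2 rows agree on B — 0 pairs.
(A=716, C=K): violating pairs (2,9) — 1 pair.
(A=731, C=L): violating pairs (3,6) — 1 pair.
(A=720, C=D): violating pairs (5,7) — 1 pair.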